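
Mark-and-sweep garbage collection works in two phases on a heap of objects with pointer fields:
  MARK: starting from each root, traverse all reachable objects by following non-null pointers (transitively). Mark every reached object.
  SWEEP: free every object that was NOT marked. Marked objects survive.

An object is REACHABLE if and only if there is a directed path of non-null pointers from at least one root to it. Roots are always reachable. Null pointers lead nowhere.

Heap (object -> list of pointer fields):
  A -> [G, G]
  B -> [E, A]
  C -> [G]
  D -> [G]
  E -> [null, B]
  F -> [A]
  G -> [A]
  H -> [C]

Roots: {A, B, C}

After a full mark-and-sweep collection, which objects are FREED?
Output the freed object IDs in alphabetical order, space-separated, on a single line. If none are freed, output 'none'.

Answer: D F H

Derivation:
Roots: A B C
Mark A: refs=G G, marked=A
Mark B: refs=E A, marked=A B
Mark C: refs=G, marked=A B C
Mark G: refs=A, marked=A B C G
Mark E: refs=null B, marked=A B C E G
Unmarked (collected): D F H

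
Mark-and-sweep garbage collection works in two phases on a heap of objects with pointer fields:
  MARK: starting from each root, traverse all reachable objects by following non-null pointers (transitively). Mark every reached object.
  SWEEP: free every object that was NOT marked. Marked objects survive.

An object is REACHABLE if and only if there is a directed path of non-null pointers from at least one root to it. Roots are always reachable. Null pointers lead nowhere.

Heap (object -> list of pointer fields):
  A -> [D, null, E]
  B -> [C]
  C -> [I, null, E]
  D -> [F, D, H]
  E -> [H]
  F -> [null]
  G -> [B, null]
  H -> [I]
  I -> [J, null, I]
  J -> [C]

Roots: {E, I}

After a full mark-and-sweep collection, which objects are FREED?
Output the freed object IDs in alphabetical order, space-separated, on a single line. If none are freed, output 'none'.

Roots: E I
Mark E: refs=H, marked=E
Mark I: refs=J null I, marked=E I
Mark H: refs=I, marked=E H I
Mark J: refs=C, marked=E H I J
Mark C: refs=I null E, marked=C E H I J
Unmarked (collected): A B D F G

Answer: A B D F G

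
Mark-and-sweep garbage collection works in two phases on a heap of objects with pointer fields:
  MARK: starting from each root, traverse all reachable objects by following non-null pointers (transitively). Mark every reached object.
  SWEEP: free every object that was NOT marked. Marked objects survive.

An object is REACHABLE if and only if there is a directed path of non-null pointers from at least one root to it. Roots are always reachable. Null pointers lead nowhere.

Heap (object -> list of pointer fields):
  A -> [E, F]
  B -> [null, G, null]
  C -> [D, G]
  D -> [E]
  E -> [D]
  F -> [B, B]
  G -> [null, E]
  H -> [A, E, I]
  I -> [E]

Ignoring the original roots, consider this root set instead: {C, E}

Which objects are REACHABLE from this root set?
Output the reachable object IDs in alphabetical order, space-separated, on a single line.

Answer: C D E G

Derivation:
Roots: C E
Mark C: refs=D G, marked=C
Mark E: refs=D, marked=C E
Mark D: refs=E, marked=C D E
Mark G: refs=null E, marked=C D E G
Unmarked (collected): A B F H I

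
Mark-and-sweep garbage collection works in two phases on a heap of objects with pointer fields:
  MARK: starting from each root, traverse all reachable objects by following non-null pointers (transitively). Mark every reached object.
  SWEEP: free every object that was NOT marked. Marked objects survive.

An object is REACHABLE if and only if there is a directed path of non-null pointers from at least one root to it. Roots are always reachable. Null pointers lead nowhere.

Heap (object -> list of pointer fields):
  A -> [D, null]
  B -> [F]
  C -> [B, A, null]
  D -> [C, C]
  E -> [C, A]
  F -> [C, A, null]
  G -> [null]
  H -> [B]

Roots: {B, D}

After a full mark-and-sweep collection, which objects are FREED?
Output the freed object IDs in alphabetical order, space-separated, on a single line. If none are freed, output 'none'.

Roots: B D
Mark B: refs=F, marked=B
Mark D: refs=C C, marked=B D
Mark F: refs=C A null, marked=B D F
Mark C: refs=B A null, marked=B C D F
Mark A: refs=D null, marked=A B C D F
Unmarked (collected): E G H

Answer: E G H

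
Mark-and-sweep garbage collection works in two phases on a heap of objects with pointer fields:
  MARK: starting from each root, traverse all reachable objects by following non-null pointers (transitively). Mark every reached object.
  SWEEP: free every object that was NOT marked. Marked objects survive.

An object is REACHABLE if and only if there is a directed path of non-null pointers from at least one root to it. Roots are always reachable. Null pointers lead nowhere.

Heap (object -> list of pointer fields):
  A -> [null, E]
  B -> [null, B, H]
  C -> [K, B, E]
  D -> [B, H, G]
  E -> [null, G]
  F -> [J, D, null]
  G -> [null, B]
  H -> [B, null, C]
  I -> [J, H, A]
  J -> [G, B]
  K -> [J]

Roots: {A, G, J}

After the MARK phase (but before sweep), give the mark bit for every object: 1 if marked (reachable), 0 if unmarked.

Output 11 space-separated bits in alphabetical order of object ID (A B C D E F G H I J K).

Roots: A G J
Mark A: refs=null E, marked=A
Mark G: refs=null B, marked=A G
Mark J: refs=G B, marked=A G J
Mark E: refs=null G, marked=A E G J
Mark B: refs=null B H, marked=A B E G J
Mark H: refs=B null C, marked=A B E G H J
Mark C: refs=K B E, marked=A B C E G H J
Mark K: refs=J, marked=A B C E G H J K
Unmarked (collected): D F I

Answer: 1 1 1 0 1 0 1 1 0 1 1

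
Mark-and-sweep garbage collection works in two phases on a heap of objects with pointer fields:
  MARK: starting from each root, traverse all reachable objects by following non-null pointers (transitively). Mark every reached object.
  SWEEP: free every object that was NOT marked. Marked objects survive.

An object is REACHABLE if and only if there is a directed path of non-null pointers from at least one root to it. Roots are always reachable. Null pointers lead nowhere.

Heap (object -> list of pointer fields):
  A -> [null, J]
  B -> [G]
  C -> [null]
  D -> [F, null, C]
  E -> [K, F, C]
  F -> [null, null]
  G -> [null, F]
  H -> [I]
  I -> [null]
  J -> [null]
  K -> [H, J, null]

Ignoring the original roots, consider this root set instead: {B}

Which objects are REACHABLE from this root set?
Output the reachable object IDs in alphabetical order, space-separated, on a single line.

Answer: B F G

Derivation:
Roots: B
Mark B: refs=G, marked=B
Mark G: refs=null F, marked=B G
Mark F: refs=null null, marked=B F G
Unmarked (collected): A C D E H I J K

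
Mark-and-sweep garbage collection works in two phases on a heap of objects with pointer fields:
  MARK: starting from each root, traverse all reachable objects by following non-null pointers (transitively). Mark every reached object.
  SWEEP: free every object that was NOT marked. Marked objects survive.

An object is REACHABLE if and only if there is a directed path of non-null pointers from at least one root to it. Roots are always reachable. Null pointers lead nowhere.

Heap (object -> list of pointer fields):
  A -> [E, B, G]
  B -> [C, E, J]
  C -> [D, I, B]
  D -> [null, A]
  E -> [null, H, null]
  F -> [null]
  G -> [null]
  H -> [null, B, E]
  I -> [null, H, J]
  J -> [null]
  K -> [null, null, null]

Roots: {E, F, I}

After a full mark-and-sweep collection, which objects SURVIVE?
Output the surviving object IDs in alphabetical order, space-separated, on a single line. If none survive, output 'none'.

Answer: A B C D E F G H I J

Derivation:
Roots: E F I
Mark E: refs=null H null, marked=E
Mark F: refs=null, marked=E F
Mark I: refs=null H J, marked=E F I
Mark H: refs=null B E, marked=E F H I
Mark J: refs=null, marked=E F H I J
Mark B: refs=C E J, marked=B E F H I J
Mark C: refs=D I B, marked=B C E F H I J
Mark D: refs=null A, marked=B C D E F H I J
Mark A: refs=E B G, marked=A B C D E F H I J
Mark G: refs=null, marked=A B C D E F G H I J
Unmarked (collected): K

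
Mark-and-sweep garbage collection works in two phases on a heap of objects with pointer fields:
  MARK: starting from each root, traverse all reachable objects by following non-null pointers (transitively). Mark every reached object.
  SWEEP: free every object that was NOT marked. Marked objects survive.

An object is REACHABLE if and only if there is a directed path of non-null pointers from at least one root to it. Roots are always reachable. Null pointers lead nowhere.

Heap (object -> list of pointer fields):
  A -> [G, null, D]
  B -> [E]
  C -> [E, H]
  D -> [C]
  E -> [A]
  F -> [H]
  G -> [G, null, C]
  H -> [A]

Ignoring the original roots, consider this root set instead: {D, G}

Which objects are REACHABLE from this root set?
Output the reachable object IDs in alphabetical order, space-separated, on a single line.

Answer: A C D E G H

Derivation:
Roots: D G
Mark D: refs=C, marked=D
Mark G: refs=G null C, marked=D G
Mark C: refs=E H, marked=C D G
Mark E: refs=A, marked=C D E G
Mark H: refs=A, marked=C D E G H
Mark A: refs=G null D, marked=A C D E G H
Unmarked (collected): B F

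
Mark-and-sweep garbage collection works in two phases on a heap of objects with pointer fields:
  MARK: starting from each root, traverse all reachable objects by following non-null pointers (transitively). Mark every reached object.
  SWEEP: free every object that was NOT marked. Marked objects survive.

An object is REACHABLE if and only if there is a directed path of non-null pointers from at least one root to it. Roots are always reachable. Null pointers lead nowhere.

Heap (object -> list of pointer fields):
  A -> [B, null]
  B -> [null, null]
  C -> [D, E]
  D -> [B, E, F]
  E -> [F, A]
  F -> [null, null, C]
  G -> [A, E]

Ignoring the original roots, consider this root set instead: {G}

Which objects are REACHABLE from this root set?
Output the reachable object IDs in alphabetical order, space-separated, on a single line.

Answer: A B C D E F G

Derivation:
Roots: G
Mark G: refs=A E, marked=G
Mark A: refs=B null, marked=A G
Mark E: refs=F A, marked=A E G
Mark B: refs=null null, marked=A B E G
Mark F: refs=null null C, marked=A B E F G
Mark C: refs=D E, marked=A B C E F G
Mark D: refs=B E F, marked=A B C D E F G
Unmarked (collected): (none)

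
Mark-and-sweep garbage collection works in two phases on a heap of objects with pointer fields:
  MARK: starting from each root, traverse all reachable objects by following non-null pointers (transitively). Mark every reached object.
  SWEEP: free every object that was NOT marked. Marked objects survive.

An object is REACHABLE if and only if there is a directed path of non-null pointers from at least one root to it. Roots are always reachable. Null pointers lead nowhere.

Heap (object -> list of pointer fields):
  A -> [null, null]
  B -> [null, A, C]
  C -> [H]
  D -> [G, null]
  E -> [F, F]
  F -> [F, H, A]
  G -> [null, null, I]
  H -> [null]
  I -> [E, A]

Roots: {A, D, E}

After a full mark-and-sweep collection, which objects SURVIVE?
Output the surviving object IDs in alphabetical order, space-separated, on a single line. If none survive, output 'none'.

Roots: A D E
Mark A: refs=null null, marked=A
Mark D: refs=G null, marked=A D
Mark E: refs=F F, marked=A D E
Mark G: refs=null null I, marked=A D E G
Mark F: refs=F H A, marked=A D E F G
Mark I: refs=E A, marked=A D E F G I
Mark H: refs=null, marked=A D E F G H I
Unmarked (collected): B C

Answer: A D E F G H I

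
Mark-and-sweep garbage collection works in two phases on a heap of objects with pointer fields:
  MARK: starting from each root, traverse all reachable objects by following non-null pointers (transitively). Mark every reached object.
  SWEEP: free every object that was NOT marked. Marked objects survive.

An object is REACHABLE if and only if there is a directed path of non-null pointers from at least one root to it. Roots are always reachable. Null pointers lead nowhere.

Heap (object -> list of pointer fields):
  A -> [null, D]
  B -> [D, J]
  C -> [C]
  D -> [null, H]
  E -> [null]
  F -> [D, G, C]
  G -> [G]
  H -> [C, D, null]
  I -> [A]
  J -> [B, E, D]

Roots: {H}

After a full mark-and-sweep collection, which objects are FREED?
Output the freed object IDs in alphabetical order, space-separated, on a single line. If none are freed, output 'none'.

Roots: H
Mark H: refs=C D null, marked=H
Mark C: refs=C, marked=C H
Mark D: refs=null H, marked=C D H
Unmarked (collected): A B E F G I J

Answer: A B E F G I J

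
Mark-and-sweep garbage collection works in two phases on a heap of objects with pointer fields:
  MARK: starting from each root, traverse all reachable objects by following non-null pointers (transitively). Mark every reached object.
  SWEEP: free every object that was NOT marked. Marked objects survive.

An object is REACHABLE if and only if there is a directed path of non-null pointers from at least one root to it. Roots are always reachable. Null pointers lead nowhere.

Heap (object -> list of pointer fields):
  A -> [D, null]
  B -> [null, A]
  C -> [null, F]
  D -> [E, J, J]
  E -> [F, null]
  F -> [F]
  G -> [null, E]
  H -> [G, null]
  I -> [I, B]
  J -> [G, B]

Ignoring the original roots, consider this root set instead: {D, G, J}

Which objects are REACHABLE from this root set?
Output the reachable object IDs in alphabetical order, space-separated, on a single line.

Answer: A B D E F G J

Derivation:
Roots: D G J
Mark D: refs=E J J, marked=D
Mark G: refs=null E, marked=D G
Mark J: refs=G B, marked=D G J
Mark E: refs=F null, marked=D E G J
Mark B: refs=null A, marked=B D E G J
Mark F: refs=F, marked=B D E F G J
Mark A: refs=D null, marked=A B D E F G J
Unmarked (collected): C H I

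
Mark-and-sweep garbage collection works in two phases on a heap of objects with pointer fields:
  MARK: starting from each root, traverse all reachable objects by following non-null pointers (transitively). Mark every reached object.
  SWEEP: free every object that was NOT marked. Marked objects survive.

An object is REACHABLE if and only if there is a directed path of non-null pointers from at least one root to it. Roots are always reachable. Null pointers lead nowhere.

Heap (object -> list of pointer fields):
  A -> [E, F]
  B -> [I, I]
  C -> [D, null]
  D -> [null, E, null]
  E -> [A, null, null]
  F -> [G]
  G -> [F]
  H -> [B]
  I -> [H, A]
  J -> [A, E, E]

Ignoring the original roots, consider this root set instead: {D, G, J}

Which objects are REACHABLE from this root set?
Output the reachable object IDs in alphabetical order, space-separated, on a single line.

Answer: A D E F G J

Derivation:
Roots: D G J
Mark D: refs=null E null, marked=D
Mark G: refs=F, marked=D G
Mark J: refs=A E E, marked=D G J
Mark E: refs=A null null, marked=D E G J
Mark F: refs=G, marked=D E F G J
Mark A: refs=E F, marked=A D E F G J
Unmarked (collected): B C H I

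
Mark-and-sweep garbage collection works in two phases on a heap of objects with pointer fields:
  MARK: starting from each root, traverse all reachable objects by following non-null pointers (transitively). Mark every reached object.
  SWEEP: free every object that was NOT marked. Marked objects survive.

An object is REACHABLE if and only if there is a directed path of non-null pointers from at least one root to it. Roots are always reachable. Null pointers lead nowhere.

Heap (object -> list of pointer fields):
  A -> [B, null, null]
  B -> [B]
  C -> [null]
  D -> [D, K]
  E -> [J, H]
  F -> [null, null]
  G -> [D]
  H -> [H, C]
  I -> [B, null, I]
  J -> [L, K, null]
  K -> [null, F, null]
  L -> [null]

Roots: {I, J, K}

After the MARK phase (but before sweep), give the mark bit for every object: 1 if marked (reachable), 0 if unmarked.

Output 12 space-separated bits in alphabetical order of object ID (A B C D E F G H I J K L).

Roots: I J K
Mark I: refs=B null I, marked=I
Mark J: refs=L K null, marked=I J
Mark K: refs=null F null, marked=I J K
Mark B: refs=B, marked=B I J K
Mark L: refs=null, marked=B I J K L
Mark F: refs=null null, marked=B F I J K L
Unmarked (collected): A C D E G H

Answer: 0 1 0 0 0 1 0 0 1 1 1 1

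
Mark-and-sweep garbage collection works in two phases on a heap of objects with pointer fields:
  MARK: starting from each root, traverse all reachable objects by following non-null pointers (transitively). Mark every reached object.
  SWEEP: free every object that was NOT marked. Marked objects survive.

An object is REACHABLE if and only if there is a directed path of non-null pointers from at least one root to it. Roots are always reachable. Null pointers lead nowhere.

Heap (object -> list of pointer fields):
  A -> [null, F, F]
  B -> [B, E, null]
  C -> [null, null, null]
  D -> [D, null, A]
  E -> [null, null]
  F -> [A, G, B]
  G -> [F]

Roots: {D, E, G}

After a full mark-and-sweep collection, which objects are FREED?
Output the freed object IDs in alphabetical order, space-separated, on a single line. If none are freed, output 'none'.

Answer: C

Derivation:
Roots: D E G
Mark D: refs=D null A, marked=D
Mark E: refs=null null, marked=D E
Mark G: refs=F, marked=D E G
Mark A: refs=null F F, marked=A D E G
Mark F: refs=A G B, marked=A D E F G
Mark B: refs=B E null, marked=A B D E F G
Unmarked (collected): C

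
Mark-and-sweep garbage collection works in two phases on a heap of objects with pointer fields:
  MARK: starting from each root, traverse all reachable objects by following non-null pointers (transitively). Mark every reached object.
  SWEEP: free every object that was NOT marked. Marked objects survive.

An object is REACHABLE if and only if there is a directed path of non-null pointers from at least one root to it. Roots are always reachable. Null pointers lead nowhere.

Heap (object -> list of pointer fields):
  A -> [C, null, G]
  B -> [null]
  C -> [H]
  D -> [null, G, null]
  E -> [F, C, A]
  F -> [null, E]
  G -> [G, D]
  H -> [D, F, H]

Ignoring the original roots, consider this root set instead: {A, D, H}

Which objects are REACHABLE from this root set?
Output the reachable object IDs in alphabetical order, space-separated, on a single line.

Answer: A C D E F G H

Derivation:
Roots: A D H
Mark A: refs=C null G, marked=A
Mark D: refs=null G null, marked=A D
Mark H: refs=D F H, marked=A D H
Mark C: refs=H, marked=A C D H
Mark G: refs=G D, marked=A C D G H
Mark F: refs=null E, marked=A C D F G H
Mark E: refs=F C A, marked=A C D E F G H
Unmarked (collected): B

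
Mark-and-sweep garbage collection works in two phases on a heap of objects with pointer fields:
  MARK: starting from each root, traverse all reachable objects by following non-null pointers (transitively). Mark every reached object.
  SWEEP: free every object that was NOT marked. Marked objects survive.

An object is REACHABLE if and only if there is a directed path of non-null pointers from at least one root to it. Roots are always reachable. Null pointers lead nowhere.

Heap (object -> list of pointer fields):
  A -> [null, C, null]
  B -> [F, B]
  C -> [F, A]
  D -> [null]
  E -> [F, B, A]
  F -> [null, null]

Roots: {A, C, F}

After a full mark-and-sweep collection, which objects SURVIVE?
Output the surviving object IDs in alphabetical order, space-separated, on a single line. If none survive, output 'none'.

Answer: A C F

Derivation:
Roots: A C F
Mark A: refs=null C null, marked=A
Mark C: refs=F A, marked=A C
Mark F: refs=null null, marked=A C F
Unmarked (collected): B D E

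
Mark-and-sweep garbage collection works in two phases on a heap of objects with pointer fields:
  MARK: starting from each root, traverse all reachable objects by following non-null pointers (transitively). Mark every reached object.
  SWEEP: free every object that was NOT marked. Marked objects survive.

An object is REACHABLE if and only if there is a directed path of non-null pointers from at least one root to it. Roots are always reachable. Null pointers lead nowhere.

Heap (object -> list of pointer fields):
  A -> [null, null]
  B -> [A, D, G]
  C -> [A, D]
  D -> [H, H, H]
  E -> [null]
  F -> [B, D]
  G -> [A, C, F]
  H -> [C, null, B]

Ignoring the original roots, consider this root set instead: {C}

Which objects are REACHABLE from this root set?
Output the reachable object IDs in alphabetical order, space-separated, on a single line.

Answer: A B C D F G H

Derivation:
Roots: C
Mark C: refs=A D, marked=C
Mark A: refs=null null, marked=A C
Mark D: refs=H H H, marked=A C D
Mark H: refs=C null B, marked=A C D H
Mark B: refs=A D G, marked=A B C D H
Mark G: refs=A C F, marked=A B C D G H
Mark F: refs=B D, marked=A B C D F G H
Unmarked (collected): E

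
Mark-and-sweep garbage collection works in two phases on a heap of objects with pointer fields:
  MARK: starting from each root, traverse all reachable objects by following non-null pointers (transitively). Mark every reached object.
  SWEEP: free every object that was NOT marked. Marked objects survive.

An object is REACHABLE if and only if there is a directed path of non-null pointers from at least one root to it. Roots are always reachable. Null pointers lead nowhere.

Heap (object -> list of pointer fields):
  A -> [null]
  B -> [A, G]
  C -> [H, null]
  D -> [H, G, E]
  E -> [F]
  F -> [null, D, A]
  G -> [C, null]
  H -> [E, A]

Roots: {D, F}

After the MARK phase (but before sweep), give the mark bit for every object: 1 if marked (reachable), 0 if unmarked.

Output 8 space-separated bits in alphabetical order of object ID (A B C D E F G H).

Answer: 1 0 1 1 1 1 1 1

Derivation:
Roots: D F
Mark D: refs=H G E, marked=D
Mark F: refs=null D A, marked=D F
Mark H: refs=E A, marked=D F H
Mark G: refs=C null, marked=D F G H
Mark E: refs=F, marked=D E F G H
Mark A: refs=null, marked=A D E F G H
Mark C: refs=H null, marked=A C D E F G H
Unmarked (collected): B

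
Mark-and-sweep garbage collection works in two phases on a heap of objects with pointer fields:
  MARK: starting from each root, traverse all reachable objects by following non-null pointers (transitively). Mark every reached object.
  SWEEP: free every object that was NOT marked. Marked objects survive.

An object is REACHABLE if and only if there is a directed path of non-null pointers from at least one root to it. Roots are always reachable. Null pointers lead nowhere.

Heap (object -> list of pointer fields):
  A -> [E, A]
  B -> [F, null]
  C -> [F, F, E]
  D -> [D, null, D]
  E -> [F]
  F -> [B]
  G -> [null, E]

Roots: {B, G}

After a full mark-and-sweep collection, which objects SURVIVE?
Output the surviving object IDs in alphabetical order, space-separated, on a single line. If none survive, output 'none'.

Roots: B G
Mark B: refs=F null, marked=B
Mark G: refs=null E, marked=B G
Mark F: refs=B, marked=B F G
Mark E: refs=F, marked=B E F G
Unmarked (collected): A C D

Answer: B E F G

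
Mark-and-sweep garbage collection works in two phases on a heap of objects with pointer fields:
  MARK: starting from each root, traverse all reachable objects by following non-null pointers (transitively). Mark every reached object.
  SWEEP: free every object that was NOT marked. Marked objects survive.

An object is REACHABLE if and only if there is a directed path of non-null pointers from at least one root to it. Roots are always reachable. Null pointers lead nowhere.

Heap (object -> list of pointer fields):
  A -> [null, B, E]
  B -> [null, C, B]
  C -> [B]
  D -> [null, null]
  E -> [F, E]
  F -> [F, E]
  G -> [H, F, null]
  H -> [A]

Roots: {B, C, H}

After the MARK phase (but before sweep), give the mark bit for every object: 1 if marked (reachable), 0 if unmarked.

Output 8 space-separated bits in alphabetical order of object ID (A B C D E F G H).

Answer: 1 1 1 0 1 1 0 1

Derivation:
Roots: B C H
Mark B: refs=null C B, marked=B
Mark C: refs=B, marked=B C
Mark H: refs=A, marked=B C H
Mark A: refs=null B E, marked=A B C H
Mark E: refs=F E, marked=A B C E H
Mark F: refs=F E, marked=A B C E F H
Unmarked (collected): D G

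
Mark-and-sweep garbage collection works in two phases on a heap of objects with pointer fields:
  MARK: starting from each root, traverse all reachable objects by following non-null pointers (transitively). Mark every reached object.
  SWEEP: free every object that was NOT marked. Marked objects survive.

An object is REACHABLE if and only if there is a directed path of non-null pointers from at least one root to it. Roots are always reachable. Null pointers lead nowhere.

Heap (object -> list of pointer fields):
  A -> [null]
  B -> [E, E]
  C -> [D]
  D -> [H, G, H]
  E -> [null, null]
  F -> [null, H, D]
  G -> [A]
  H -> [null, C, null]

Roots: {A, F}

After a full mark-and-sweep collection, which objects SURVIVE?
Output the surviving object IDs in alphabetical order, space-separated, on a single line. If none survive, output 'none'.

Answer: A C D F G H

Derivation:
Roots: A F
Mark A: refs=null, marked=A
Mark F: refs=null H D, marked=A F
Mark H: refs=null C null, marked=A F H
Mark D: refs=H G H, marked=A D F H
Mark C: refs=D, marked=A C D F H
Mark G: refs=A, marked=A C D F G H
Unmarked (collected): B E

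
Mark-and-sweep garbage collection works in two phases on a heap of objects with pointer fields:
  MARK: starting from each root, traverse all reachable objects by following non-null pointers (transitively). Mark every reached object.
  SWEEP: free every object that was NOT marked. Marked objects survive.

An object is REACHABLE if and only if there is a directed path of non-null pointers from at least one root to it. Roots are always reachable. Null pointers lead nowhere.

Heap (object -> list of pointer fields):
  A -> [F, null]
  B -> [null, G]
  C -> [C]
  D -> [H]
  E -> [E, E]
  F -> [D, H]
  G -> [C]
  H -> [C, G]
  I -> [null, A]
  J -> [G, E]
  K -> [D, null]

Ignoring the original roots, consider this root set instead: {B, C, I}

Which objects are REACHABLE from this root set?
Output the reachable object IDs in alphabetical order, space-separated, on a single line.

Answer: A B C D F G H I

Derivation:
Roots: B C I
Mark B: refs=null G, marked=B
Mark C: refs=C, marked=B C
Mark I: refs=null A, marked=B C I
Mark G: refs=C, marked=B C G I
Mark A: refs=F null, marked=A B C G I
Mark F: refs=D H, marked=A B C F G I
Mark D: refs=H, marked=A B C D F G I
Mark H: refs=C G, marked=A B C D F G H I
Unmarked (collected): E J K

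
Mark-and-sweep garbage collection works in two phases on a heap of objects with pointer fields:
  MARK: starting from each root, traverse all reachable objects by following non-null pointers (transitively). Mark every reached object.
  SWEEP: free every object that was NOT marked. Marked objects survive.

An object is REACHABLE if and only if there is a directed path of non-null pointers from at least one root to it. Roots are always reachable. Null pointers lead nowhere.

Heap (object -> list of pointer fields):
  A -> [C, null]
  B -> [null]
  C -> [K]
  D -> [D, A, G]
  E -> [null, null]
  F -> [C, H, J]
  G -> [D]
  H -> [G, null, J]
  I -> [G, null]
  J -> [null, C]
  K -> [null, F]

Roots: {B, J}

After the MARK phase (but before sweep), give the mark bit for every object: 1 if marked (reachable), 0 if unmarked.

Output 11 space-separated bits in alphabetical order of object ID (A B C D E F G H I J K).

Answer: 1 1 1 1 0 1 1 1 0 1 1

Derivation:
Roots: B J
Mark B: refs=null, marked=B
Mark J: refs=null C, marked=B J
Mark C: refs=K, marked=B C J
Mark K: refs=null F, marked=B C J K
Mark F: refs=C H J, marked=B C F J K
Mark H: refs=G null J, marked=B C F H J K
Mark G: refs=D, marked=B C F G H J K
Mark D: refs=D A G, marked=B C D F G H J K
Mark A: refs=C null, marked=A B C D F G H J K
Unmarked (collected): E I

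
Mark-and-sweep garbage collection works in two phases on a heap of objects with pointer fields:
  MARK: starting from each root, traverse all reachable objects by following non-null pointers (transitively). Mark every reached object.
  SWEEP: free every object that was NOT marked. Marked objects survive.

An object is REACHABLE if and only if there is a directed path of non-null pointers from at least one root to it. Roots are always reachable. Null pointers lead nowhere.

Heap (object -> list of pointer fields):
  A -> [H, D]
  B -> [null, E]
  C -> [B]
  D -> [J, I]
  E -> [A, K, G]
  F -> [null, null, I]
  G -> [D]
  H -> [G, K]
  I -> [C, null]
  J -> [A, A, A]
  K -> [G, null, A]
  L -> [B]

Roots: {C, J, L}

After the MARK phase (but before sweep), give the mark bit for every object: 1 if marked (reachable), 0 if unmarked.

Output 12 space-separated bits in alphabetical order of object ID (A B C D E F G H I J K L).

Roots: C J L
Mark C: refs=B, marked=C
Mark J: refs=A A A, marked=C J
Mark L: refs=B, marked=C J L
Mark B: refs=null E, marked=B C J L
Mark A: refs=H D, marked=A B C J L
Mark E: refs=A K G, marked=A B C E J L
Mark H: refs=G K, marked=A B C E H J L
Mark D: refs=J I, marked=A B C D E H J L
Mark K: refs=G null A, marked=A B C D E H J K L
Mark G: refs=D, marked=A B C D E G H J K L
Mark I: refs=C null, marked=A B C D E G H I J K L
Unmarked (collected): F

Answer: 1 1 1 1 1 0 1 1 1 1 1 1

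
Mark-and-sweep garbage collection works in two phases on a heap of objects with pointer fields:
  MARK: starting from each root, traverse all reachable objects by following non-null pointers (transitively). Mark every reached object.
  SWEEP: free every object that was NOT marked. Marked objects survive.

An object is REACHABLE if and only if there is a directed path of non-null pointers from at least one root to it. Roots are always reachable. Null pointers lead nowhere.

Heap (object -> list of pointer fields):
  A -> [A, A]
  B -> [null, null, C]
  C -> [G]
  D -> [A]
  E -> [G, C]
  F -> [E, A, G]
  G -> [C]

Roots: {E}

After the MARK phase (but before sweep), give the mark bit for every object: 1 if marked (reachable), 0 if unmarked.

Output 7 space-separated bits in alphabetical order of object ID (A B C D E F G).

Answer: 0 0 1 0 1 0 1

Derivation:
Roots: E
Mark E: refs=G C, marked=E
Mark G: refs=C, marked=E G
Mark C: refs=G, marked=C E G
Unmarked (collected): A B D F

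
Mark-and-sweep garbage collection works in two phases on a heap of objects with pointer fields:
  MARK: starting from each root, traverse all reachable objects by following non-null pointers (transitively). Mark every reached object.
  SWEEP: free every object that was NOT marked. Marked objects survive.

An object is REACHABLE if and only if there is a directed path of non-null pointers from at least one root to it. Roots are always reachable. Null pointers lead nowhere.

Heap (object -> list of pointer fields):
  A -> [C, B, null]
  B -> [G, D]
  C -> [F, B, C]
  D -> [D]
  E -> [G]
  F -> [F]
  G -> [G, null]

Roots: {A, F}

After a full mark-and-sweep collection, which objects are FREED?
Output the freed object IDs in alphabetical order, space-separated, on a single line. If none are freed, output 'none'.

Roots: A F
Mark A: refs=C B null, marked=A
Mark F: refs=F, marked=A F
Mark C: refs=F B C, marked=A C F
Mark B: refs=G D, marked=A B C F
Mark G: refs=G null, marked=A B C F G
Mark D: refs=D, marked=A B C D F G
Unmarked (collected): E

Answer: E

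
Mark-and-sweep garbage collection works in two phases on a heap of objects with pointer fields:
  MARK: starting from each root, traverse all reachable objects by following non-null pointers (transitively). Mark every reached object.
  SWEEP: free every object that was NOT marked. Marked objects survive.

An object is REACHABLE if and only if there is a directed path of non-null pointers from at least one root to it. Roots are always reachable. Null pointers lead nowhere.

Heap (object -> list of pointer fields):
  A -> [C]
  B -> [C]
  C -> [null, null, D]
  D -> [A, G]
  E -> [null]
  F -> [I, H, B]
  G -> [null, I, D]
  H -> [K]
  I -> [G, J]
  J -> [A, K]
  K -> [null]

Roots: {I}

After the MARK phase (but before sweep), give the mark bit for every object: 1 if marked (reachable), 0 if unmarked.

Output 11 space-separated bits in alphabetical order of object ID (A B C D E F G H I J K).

Answer: 1 0 1 1 0 0 1 0 1 1 1

Derivation:
Roots: I
Mark I: refs=G J, marked=I
Mark G: refs=null I D, marked=G I
Mark J: refs=A K, marked=G I J
Mark D: refs=A G, marked=D G I J
Mark A: refs=C, marked=A D G I J
Mark K: refs=null, marked=A D G I J K
Mark C: refs=null null D, marked=A C D G I J K
Unmarked (collected): B E F H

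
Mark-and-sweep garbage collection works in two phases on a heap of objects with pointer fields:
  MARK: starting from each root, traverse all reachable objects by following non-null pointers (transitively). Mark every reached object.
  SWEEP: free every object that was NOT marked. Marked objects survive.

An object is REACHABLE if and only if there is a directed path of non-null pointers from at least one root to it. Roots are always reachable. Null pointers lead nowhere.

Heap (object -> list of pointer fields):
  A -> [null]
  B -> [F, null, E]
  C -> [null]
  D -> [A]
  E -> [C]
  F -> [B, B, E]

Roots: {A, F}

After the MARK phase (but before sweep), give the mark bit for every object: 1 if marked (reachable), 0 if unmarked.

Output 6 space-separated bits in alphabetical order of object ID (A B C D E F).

Roots: A F
Mark A: refs=null, marked=A
Mark F: refs=B B E, marked=A F
Mark B: refs=F null E, marked=A B F
Mark E: refs=C, marked=A B E F
Mark C: refs=null, marked=A B C E F
Unmarked (collected): D

Answer: 1 1 1 0 1 1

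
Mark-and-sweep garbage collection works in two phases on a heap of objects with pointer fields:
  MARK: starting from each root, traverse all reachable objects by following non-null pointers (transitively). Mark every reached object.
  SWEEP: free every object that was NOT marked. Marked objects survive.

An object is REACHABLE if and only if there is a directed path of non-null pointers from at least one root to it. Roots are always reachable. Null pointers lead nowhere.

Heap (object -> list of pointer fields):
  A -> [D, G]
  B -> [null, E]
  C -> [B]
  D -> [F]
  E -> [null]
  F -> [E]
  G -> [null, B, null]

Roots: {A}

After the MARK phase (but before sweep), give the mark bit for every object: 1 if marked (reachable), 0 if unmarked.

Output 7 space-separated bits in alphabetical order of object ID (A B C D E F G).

Answer: 1 1 0 1 1 1 1

Derivation:
Roots: A
Mark A: refs=D G, marked=A
Mark D: refs=F, marked=A D
Mark G: refs=null B null, marked=A D G
Mark F: refs=E, marked=A D F G
Mark B: refs=null E, marked=A B D F G
Mark E: refs=null, marked=A B D E F G
Unmarked (collected): C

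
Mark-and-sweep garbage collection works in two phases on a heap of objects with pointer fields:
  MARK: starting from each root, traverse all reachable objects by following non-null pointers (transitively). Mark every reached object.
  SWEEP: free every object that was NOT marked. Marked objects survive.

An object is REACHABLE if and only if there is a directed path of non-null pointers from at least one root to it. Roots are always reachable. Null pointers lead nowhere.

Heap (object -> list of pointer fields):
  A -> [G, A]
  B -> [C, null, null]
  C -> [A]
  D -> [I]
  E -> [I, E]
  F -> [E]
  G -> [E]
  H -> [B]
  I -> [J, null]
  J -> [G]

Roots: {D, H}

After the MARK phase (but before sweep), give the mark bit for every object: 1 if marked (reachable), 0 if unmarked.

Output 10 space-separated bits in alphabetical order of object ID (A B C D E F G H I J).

Roots: D H
Mark D: refs=I, marked=D
Mark H: refs=B, marked=D H
Mark I: refs=J null, marked=D H I
Mark B: refs=C null null, marked=B D H I
Mark J: refs=G, marked=B D H I J
Mark C: refs=A, marked=B C D H I J
Mark G: refs=E, marked=B C D G H I J
Mark A: refs=G A, marked=A B C D G H I J
Mark E: refs=I E, marked=A B C D E G H I J
Unmarked (collected): F

Answer: 1 1 1 1 1 0 1 1 1 1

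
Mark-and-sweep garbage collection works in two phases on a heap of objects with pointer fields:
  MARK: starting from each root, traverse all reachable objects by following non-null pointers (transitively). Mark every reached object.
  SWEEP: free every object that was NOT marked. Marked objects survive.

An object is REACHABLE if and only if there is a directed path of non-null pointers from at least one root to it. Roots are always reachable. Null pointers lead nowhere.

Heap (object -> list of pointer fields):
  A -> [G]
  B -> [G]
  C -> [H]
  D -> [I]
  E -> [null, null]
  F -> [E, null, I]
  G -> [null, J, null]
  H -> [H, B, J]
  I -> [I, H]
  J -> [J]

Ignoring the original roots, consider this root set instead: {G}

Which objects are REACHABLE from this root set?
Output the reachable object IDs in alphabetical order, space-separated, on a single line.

Answer: G J

Derivation:
Roots: G
Mark G: refs=null J null, marked=G
Mark J: refs=J, marked=G J
Unmarked (collected): A B C D E F H I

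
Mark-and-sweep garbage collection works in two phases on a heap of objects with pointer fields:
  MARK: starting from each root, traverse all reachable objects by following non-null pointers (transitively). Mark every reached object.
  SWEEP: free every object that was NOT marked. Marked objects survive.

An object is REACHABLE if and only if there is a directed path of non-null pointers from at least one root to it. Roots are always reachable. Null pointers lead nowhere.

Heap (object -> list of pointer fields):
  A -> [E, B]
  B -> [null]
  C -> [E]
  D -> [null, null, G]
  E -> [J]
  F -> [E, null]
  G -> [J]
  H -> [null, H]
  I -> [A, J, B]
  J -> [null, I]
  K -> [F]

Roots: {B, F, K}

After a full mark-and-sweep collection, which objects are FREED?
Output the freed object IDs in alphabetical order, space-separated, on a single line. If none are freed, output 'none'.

Answer: C D G H

Derivation:
Roots: B F K
Mark B: refs=null, marked=B
Mark F: refs=E null, marked=B F
Mark K: refs=F, marked=B F K
Mark E: refs=J, marked=B E F K
Mark J: refs=null I, marked=B E F J K
Mark I: refs=A J B, marked=B E F I J K
Mark A: refs=E B, marked=A B E F I J K
Unmarked (collected): C D G H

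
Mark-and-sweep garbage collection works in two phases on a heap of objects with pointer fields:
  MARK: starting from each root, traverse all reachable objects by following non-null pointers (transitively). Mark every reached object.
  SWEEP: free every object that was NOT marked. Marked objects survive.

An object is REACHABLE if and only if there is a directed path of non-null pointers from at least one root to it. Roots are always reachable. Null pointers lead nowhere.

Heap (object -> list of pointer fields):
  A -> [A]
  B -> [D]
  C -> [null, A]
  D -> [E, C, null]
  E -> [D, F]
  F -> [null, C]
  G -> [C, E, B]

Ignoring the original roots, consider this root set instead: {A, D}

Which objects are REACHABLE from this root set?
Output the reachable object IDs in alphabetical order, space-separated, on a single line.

Roots: A D
Mark A: refs=A, marked=A
Mark D: refs=E C null, marked=A D
Mark E: refs=D F, marked=A D E
Mark C: refs=null A, marked=A C D E
Mark F: refs=null C, marked=A C D E F
Unmarked (collected): B G

Answer: A C D E F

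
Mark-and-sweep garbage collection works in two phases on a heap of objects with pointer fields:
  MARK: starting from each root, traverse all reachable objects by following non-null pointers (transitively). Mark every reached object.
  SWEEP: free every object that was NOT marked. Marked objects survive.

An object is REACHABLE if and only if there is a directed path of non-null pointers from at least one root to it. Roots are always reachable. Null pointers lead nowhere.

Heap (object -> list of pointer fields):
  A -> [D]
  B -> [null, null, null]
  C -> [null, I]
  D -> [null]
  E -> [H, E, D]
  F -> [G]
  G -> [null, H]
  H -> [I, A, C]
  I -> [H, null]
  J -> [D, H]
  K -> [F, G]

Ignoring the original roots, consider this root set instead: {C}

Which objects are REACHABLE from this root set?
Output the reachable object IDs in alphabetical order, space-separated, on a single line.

Answer: A C D H I

Derivation:
Roots: C
Mark C: refs=null I, marked=C
Mark I: refs=H null, marked=C I
Mark H: refs=I A C, marked=C H I
Mark A: refs=D, marked=A C H I
Mark D: refs=null, marked=A C D H I
Unmarked (collected): B E F G J K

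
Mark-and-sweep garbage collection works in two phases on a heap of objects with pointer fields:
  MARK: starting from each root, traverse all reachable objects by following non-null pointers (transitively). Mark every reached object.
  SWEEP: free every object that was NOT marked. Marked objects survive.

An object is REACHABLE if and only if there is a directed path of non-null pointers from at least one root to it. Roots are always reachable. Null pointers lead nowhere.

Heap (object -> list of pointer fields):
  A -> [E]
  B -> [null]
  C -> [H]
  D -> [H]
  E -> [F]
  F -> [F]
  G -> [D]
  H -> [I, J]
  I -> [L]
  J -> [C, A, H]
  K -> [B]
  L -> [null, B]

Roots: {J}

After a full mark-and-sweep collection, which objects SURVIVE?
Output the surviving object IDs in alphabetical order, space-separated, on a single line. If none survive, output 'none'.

Answer: A B C E F H I J L

Derivation:
Roots: J
Mark J: refs=C A H, marked=J
Mark C: refs=H, marked=C J
Mark A: refs=E, marked=A C J
Mark H: refs=I J, marked=A C H J
Mark E: refs=F, marked=A C E H J
Mark I: refs=L, marked=A C E H I J
Mark F: refs=F, marked=A C E F H I J
Mark L: refs=null B, marked=A C E F H I J L
Mark B: refs=null, marked=A B C E F H I J L
Unmarked (collected): D G K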